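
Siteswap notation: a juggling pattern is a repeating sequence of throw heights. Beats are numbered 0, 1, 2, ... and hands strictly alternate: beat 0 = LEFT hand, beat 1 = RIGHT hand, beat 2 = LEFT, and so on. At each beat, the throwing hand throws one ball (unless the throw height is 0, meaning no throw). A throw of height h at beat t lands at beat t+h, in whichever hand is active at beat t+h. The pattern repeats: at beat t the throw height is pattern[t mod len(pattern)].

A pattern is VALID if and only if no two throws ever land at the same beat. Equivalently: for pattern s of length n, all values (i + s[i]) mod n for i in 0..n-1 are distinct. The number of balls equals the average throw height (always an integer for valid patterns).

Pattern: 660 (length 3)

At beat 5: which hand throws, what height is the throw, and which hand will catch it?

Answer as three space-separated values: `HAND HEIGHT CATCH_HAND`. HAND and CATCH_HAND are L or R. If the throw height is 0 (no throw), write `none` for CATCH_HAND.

Answer: R 0 none

Derivation:
Beat 5: 5 mod 2 = 1, so hand = R
Throw height = pattern[5 mod 3] = pattern[2] = 0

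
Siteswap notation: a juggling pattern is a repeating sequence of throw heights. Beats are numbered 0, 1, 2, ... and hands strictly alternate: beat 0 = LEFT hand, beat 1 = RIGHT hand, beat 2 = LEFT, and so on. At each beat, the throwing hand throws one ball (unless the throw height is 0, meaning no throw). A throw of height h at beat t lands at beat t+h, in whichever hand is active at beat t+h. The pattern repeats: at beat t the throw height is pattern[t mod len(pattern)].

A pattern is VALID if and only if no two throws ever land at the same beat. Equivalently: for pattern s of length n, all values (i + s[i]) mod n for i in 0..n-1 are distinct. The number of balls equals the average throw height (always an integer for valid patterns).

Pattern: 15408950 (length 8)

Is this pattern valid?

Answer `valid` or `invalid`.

i=0: (i + s[i]) mod n = (0 + 1) mod 8 = 1
i=1: (i + s[i]) mod n = (1 + 5) mod 8 = 6
i=2: (i + s[i]) mod n = (2 + 4) mod 8 = 6
i=3: (i + s[i]) mod n = (3 + 0) mod 8 = 3
i=4: (i + s[i]) mod n = (4 + 8) mod 8 = 4
i=5: (i + s[i]) mod n = (5 + 9) mod 8 = 6
i=6: (i + s[i]) mod n = (6 + 5) mod 8 = 3
i=7: (i + s[i]) mod n = (7 + 0) mod 8 = 7
Residues: [1, 6, 6, 3, 4, 6, 3, 7], distinct: False

Answer: invalid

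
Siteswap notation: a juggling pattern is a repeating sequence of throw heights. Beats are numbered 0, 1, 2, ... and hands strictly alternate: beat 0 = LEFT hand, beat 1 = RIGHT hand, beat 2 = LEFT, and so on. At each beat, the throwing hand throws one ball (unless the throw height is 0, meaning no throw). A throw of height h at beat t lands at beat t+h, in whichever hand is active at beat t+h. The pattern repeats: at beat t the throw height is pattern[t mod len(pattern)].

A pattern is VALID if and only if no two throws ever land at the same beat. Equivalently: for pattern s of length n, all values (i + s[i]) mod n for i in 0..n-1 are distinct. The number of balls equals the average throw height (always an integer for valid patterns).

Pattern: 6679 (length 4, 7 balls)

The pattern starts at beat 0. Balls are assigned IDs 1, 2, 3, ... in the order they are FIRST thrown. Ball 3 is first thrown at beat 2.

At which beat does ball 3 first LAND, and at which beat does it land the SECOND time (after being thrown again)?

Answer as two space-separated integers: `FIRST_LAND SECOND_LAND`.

Answer: 9 15

Derivation:
Beat 0 (L): throw ball1 h=6 -> lands@6:L; in-air after throw: [b1@6:L]
Beat 1 (R): throw ball2 h=6 -> lands@7:R; in-air after throw: [b1@6:L b2@7:R]
Beat 2 (L): throw ball3 h=7 -> lands@9:R; in-air after throw: [b1@6:L b2@7:R b3@9:R]
Beat 3 (R): throw ball4 h=9 -> lands@12:L; in-air after throw: [b1@6:L b2@7:R b3@9:R b4@12:L]
Beat 4 (L): throw ball5 h=6 -> lands@10:L; in-air after throw: [b1@6:L b2@7:R b3@9:R b5@10:L b4@12:L]
Beat 5 (R): throw ball6 h=6 -> lands@11:R; in-air after throw: [b1@6:L b2@7:R b3@9:R b5@10:L b6@11:R b4@12:L]
Beat 6 (L): throw ball1 h=7 -> lands@13:R; in-air after throw: [b2@7:R b3@9:R b5@10:L b6@11:R b4@12:L b1@13:R]
Beat 7 (R): throw ball2 h=9 -> lands@16:L; in-air after throw: [b3@9:R b5@10:L b6@11:R b4@12:L b1@13:R b2@16:L]
Beat 8 (L): throw ball7 h=6 -> lands@14:L; in-air after throw: [b3@9:R b5@10:L b6@11:R b4@12:L b1@13:R b7@14:L b2@16:L]
Beat 9 (R): throw ball3 h=6 -> lands@15:R; in-air after throw: [b5@10:L b6@11:R b4@12:L b1@13:R b7@14:L b3@15:R b2@16:L]
Beat 10 (L): throw ball5 h=7 -> lands@17:R; in-air after throw: [b6@11:R b4@12:L b1@13:R b7@14:L b3@15:R b2@16:L b5@17:R]
Beat 11 (R): throw ball6 h=9 -> lands@20:L; in-air after throw: [b4@12:L b1@13:R b7@14:L b3@15:R b2@16:L b5@17:R b6@20:L]
Beat 12 (L): throw ball4 h=6 -> lands@18:L; in-air after throw: [b1@13:R b7@14:L b3@15:R b2@16:L b5@17:R b4@18:L b6@20:L]
Beat 13 (R): throw ball1 h=6 -> lands@19:R; in-air after throw: [b7@14:L b3@15:R b2@16:L b5@17:R b4@18:L b1@19:R b6@20:L]
Beat 14 (L): throw ball7 h=7 -> lands@21:R; in-air after throw: [b3@15:R b2@16:L b5@17:R b4@18:L b1@19:R b6@20:L b7@21:R]
Beat 15 (R): throw ball3 h=9 -> lands@24:L; in-air after throw: [b2@16:L b5@17:R b4@18:L b1@19:R b6@20:L b7@21:R b3@24:L]
Ball 3: thrown@2 h=7 -> first land @9; rethrown@9 h=6 -> second land @15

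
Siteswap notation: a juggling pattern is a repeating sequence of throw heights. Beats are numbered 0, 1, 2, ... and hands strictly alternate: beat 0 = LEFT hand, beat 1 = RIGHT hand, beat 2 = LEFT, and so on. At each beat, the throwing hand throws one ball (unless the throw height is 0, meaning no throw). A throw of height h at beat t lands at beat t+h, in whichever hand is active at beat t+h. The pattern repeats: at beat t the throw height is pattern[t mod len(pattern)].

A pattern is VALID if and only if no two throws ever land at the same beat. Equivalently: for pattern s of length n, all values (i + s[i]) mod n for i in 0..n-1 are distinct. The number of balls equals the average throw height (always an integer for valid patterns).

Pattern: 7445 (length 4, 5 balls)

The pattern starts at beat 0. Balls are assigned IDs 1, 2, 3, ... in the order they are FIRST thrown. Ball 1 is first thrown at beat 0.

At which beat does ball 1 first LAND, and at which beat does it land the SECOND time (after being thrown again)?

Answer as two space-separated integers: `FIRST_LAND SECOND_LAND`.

Beat 0 (L): throw ball1 h=7 -> lands@7:R; in-air after throw: [b1@7:R]
Beat 1 (R): throw ball2 h=4 -> lands@5:R; in-air after throw: [b2@5:R b1@7:R]
Beat 2 (L): throw ball3 h=4 -> lands@6:L; in-air after throw: [b2@5:R b3@6:L b1@7:R]
Beat 3 (R): throw ball4 h=5 -> lands@8:L; in-air after throw: [b2@5:R b3@6:L b1@7:R b4@8:L]
Beat 4 (L): throw ball5 h=7 -> lands@11:R; in-air after throw: [b2@5:R b3@6:L b1@7:R b4@8:L b5@11:R]
Beat 5 (R): throw ball2 h=4 -> lands@9:R; in-air after throw: [b3@6:L b1@7:R b4@8:L b2@9:R b5@11:R]
Beat 6 (L): throw ball3 h=4 -> lands@10:L; in-air after throw: [b1@7:R b4@8:L b2@9:R b3@10:L b5@11:R]
Beat 7 (R): throw ball1 h=5 -> lands@12:L; in-air after throw: [b4@8:L b2@9:R b3@10:L b5@11:R b1@12:L]
Beat 8 (L): throw ball4 h=7 -> lands@15:R; in-air after throw: [b2@9:R b3@10:L b5@11:R b1@12:L b4@15:R]
Beat 9 (R): throw ball2 h=4 -> lands@13:R; in-air after throw: [b3@10:L b5@11:R b1@12:L b2@13:R b4@15:R]
Beat 10 (L): throw ball3 h=4 -> lands@14:L; in-air after throw: [b5@11:R b1@12:L b2@13:R b3@14:L b4@15:R]
Beat 11 (R): throw ball5 h=5 -> lands@16:L; in-air after throw: [b1@12:L b2@13:R b3@14:L b4@15:R b5@16:L]
Beat 12 (L): throw ball1 h=7 -> lands@19:R; in-air after throw: [b2@13:R b3@14:L b4@15:R b5@16:L b1@19:R]
Ball 1: thrown@0 h=7 -> first land @7; rethrown@7 h=5 -> second land @12

Answer: 7 12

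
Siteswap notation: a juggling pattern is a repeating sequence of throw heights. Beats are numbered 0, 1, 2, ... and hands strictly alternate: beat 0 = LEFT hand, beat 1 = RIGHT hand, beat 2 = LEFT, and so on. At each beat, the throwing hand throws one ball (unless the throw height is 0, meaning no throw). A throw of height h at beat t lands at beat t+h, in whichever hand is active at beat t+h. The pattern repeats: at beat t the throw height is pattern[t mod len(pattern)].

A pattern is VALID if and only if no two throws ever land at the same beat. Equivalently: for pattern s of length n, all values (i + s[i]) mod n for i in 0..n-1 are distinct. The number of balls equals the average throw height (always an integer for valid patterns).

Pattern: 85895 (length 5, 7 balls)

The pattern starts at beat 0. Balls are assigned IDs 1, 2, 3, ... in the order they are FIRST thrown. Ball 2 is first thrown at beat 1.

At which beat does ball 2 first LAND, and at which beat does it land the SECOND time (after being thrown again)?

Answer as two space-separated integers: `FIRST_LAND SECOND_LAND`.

Beat 0 (L): throw ball1 h=8 -> lands@8:L; in-air after throw: [b1@8:L]
Beat 1 (R): throw ball2 h=5 -> lands@6:L; in-air after throw: [b2@6:L b1@8:L]
Beat 2 (L): throw ball3 h=8 -> lands@10:L; in-air after throw: [b2@6:L b1@8:L b3@10:L]
Beat 3 (R): throw ball4 h=9 -> lands@12:L; in-air after throw: [b2@6:L b1@8:L b3@10:L b4@12:L]
Beat 4 (L): throw ball5 h=5 -> lands@9:R; in-air after throw: [b2@6:L b1@8:L b5@9:R b3@10:L b4@12:L]
Beat 5 (R): throw ball6 h=8 -> lands@13:R; in-air after throw: [b2@6:L b1@8:L b5@9:R b3@10:L b4@12:L b6@13:R]
Beat 6 (L): throw ball2 h=5 -> lands@11:R; in-air after throw: [b1@8:L b5@9:R b3@10:L b2@11:R b4@12:L b6@13:R]
Beat 7 (R): throw ball7 h=8 -> lands@15:R; in-air after throw: [b1@8:L b5@9:R b3@10:L b2@11:R b4@12:L b6@13:R b7@15:R]
Beat 8 (L): throw ball1 h=9 -> lands@17:R; in-air after throw: [b5@9:R b3@10:L b2@11:R b4@12:L b6@13:R b7@15:R b1@17:R]
Beat 9 (R): throw ball5 h=5 -> lands@14:L; in-air after throw: [b3@10:L b2@11:R b4@12:L b6@13:R b5@14:L b7@15:R b1@17:R]
Beat 10 (L): throw ball3 h=8 -> lands@18:L; in-air after throw: [b2@11:R b4@12:L b6@13:R b5@14:L b7@15:R b1@17:R b3@18:L]
Beat 11 (R): throw ball2 h=5 -> lands@16:L; in-air after throw: [b4@12:L b6@13:R b5@14:L b7@15:R b2@16:L b1@17:R b3@18:L]
Ball 2: thrown@1 h=5 -> first land @6; rethrown@6 h=5 -> second land @11

Answer: 6 11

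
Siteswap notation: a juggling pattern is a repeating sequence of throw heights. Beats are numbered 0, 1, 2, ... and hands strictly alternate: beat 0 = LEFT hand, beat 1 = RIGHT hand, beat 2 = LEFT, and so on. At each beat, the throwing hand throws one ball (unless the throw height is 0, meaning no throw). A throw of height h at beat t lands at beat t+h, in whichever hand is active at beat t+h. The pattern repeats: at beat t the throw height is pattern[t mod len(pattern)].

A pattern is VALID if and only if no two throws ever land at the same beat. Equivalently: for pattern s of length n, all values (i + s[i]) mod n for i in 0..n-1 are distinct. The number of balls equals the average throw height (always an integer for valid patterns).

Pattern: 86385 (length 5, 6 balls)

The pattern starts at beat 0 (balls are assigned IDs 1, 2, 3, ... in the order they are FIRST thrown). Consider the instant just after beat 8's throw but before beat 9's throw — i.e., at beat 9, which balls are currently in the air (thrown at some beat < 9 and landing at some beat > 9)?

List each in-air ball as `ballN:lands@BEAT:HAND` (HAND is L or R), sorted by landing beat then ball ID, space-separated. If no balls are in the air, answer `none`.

Beat 0 (L): throw ball1 h=8 -> lands@8:L; in-air after throw: [b1@8:L]
Beat 1 (R): throw ball2 h=6 -> lands@7:R; in-air after throw: [b2@7:R b1@8:L]
Beat 2 (L): throw ball3 h=3 -> lands@5:R; in-air after throw: [b3@5:R b2@7:R b1@8:L]
Beat 3 (R): throw ball4 h=8 -> lands@11:R; in-air after throw: [b3@5:R b2@7:R b1@8:L b4@11:R]
Beat 4 (L): throw ball5 h=5 -> lands@9:R; in-air after throw: [b3@5:R b2@7:R b1@8:L b5@9:R b4@11:R]
Beat 5 (R): throw ball3 h=8 -> lands@13:R; in-air after throw: [b2@7:R b1@8:L b5@9:R b4@11:R b3@13:R]
Beat 6 (L): throw ball6 h=6 -> lands@12:L; in-air after throw: [b2@7:R b1@8:L b5@9:R b4@11:R b6@12:L b3@13:R]
Beat 7 (R): throw ball2 h=3 -> lands@10:L; in-air after throw: [b1@8:L b5@9:R b2@10:L b4@11:R b6@12:L b3@13:R]
Beat 8 (L): throw ball1 h=8 -> lands@16:L; in-air after throw: [b5@9:R b2@10:L b4@11:R b6@12:L b3@13:R b1@16:L]
Beat 9 (R): throw ball5 h=5 -> lands@14:L; in-air after throw: [b2@10:L b4@11:R b6@12:L b3@13:R b5@14:L b1@16:L]

Answer: ball2:lands@10:L ball4:lands@11:R ball6:lands@12:L ball3:lands@13:R ball1:lands@16:L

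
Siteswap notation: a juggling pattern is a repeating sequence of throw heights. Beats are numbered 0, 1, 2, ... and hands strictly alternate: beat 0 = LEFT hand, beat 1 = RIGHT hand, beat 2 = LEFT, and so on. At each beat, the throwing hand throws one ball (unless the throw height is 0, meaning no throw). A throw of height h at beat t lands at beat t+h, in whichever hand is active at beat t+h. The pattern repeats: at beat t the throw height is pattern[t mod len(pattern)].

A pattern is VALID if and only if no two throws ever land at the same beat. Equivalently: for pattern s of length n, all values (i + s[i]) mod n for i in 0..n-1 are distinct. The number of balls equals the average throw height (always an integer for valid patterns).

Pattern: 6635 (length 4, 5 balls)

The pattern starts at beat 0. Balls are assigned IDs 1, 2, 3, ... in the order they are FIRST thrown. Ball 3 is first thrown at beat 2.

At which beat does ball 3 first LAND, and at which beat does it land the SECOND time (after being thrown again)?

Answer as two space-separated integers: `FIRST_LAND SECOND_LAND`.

Beat 0 (L): throw ball1 h=6 -> lands@6:L; in-air after throw: [b1@6:L]
Beat 1 (R): throw ball2 h=6 -> lands@7:R; in-air after throw: [b1@6:L b2@7:R]
Beat 2 (L): throw ball3 h=3 -> lands@5:R; in-air after throw: [b3@5:R b1@6:L b2@7:R]
Beat 3 (R): throw ball4 h=5 -> lands@8:L; in-air after throw: [b3@5:R b1@6:L b2@7:R b4@8:L]
Beat 4 (L): throw ball5 h=6 -> lands@10:L; in-air after throw: [b3@5:R b1@6:L b2@7:R b4@8:L b5@10:L]
Beat 5 (R): throw ball3 h=6 -> lands@11:R; in-air after throw: [b1@6:L b2@7:R b4@8:L b5@10:L b3@11:R]
Beat 6 (L): throw ball1 h=3 -> lands@9:R; in-air after throw: [b2@7:R b4@8:L b1@9:R b5@10:L b3@11:R]
Beat 7 (R): throw ball2 h=5 -> lands@12:L; in-air after throw: [b4@8:L b1@9:R b5@10:L b3@11:R b2@12:L]
Beat 8 (L): throw ball4 h=6 -> lands@14:L; in-air after throw: [b1@9:R b5@10:L b3@11:R b2@12:L b4@14:L]
Beat 9 (R): throw ball1 h=6 -> lands@15:R; in-air after throw: [b5@10:L b3@11:R b2@12:L b4@14:L b1@15:R]
Beat 10 (L): throw ball5 h=3 -> lands@13:R; in-air after throw: [b3@11:R b2@12:L b5@13:R b4@14:L b1@15:R]
Beat 11 (R): throw ball3 h=5 -> lands@16:L; in-air after throw: [b2@12:L b5@13:R b4@14:L b1@15:R b3@16:L]
Ball 3: thrown@2 h=3 -> first land @5; rethrown@5 h=6 -> second land @11

Answer: 5 11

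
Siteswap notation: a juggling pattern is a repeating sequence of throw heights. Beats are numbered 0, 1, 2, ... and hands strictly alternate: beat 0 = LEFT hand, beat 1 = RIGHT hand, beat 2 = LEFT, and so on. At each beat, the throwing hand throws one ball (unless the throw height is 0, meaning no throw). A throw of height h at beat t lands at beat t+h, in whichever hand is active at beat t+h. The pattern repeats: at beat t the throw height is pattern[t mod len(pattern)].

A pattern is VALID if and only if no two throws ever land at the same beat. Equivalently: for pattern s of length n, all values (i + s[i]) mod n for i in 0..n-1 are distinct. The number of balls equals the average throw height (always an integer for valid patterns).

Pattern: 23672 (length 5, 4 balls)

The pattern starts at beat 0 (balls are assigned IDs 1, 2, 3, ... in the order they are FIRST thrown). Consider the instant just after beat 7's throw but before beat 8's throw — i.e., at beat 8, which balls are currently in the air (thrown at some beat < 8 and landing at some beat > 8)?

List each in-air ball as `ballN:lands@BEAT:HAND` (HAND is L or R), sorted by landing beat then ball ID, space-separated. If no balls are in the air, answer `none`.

Answer: ball2:lands@9:R ball3:lands@10:L ball4:lands@13:R

Derivation:
Beat 0 (L): throw ball1 h=2 -> lands@2:L; in-air after throw: [b1@2:L]
Beat 1 (R): throw ball2 h=3 -> lands@4:L; in-air after throw: [b1@2:L b2@4:L]
Beat 2 (L): throw ball1 h=6 -> lands@8:L; in-air after throw: [b2@4:L b1@8:L]
Beat 3 (R): throw ball3 h=7 -> lands@10:L; in-air after throw: [b2@4:L b1@8:L b3@10:L]
Beat 4 (L): throw ball2 h=2 -> lands@6:L; in-air after throw: [b2@6:L b1@8:L b3@10:L]
Beat 5 (R): throw ball4 h=2 -> lands@7:R; in-air after throw: [b2@6:L b4@7:R b1@8:L b3@10:L]
Beat 6 (L): throw ball2 h=3 -> lands@9:R; in-air after throw: [b4@7:R b1@8:L b2@9:R b3@10:L]
Beat 7 (R): throw ball4 h=6 -> lands@13:R; in-air after throw: [b1@8:L b2@9:R b3@10:L b4@13:R]
Beat 8 (L): throw ball1 h=7 -> lands@15:R; in-air after throw: [b2@9:R b3@10:L b4@13:R b1@15:R]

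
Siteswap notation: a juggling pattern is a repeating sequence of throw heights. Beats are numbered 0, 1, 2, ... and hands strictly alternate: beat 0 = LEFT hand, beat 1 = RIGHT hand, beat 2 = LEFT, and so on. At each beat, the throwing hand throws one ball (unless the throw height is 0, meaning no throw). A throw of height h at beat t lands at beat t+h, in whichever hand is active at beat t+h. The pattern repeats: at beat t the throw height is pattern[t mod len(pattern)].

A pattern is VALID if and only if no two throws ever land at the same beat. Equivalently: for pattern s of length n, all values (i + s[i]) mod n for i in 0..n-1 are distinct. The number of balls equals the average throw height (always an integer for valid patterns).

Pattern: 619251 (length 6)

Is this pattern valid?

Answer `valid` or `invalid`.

i=0: (i + s[i]) mod n = (0 + 6) mod 6 = 0
i=1: (i + s[i]) mod n = (1 + 1) mod 6 = 2
i=2: (i + s[i]) mod n = (2 + 9) mod 6 = 5
i=3: (i + s[i]) mod n = (3 + 2) mod 6 = 5
i=4: (i + s[i]) mod n = (4 + 5) mod 6 = 3
i=5: (i + s[i]) mod n = (5 + 1) mod 6 = 0
Residues: [0, 2, 5, 5, 3, 0], distinct: False

Answer: invalid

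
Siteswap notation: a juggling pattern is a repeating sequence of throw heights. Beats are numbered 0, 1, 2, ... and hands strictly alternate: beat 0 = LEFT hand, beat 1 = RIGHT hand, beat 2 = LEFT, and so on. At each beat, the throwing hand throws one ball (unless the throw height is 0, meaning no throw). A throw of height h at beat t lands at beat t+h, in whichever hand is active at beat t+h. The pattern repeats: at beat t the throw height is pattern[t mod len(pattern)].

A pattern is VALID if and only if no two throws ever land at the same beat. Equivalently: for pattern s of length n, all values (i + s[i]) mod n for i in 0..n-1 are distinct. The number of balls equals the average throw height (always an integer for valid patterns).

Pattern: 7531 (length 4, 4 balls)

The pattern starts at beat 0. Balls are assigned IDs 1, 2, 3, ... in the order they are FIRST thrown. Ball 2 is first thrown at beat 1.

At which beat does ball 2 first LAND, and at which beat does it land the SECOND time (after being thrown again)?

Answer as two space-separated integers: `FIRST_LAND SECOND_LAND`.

Beat 0 (L): throw ball1 h=7 -> lands@7:R; in-air after throw: [b1@7:R]
Beat 1 (R): throw ball2 h=5 -> lands@6:L; in-air after throw: [b2@6:L b1@7:R]
Beat 2 (L): throw ball3 h=3 -> lands@5:R; in-air after throw: [b3@5:R b2@6:L b1@7:R]
Beat 3 (R): throw ball4 h=1 -> lands@4:L; in-air after throw: [b4@4:L b3@5:R b2@6:L b1@7:R]
Beat 4 (L): throw ball4 h=7 -> lands@11:R; in-air after throw: [b3@5:R b2@6:L b1@7:R b4@11:R]
Beat 5 (R): throw ball3 h=5 -> lands@10:L; in-air after throw: [b2@6:L b1@7:R b3@10:L b4@11:R]
Beat 6 (L): throw ball2 h=3 -> lands@9:R; in-air after throw: [b1@7:R b2@9:R b3@10:L b4@11:R]
Beat 7 (R): throw ball1 h=1 -> lands@8:L; in-air after throw: [b1@8:L b2@9:R b3@10:L b4@11:R]
Beat 8 (L): throw ball1 h=7 -> lands@15:R; in-air after throw: [b2@9:R b3@10:L b4@11:R b1@15:R]
Beat 9 (R): throw ball2 h=5 -> lands@14:L; in-air after throw: [b3@10:L b4@11:R b2@14:L b1@15:R]
Ball 2: thrown@1 h=5 -> first land @6; rethrown@6 h=3 -> second land @9

Answer: 6 9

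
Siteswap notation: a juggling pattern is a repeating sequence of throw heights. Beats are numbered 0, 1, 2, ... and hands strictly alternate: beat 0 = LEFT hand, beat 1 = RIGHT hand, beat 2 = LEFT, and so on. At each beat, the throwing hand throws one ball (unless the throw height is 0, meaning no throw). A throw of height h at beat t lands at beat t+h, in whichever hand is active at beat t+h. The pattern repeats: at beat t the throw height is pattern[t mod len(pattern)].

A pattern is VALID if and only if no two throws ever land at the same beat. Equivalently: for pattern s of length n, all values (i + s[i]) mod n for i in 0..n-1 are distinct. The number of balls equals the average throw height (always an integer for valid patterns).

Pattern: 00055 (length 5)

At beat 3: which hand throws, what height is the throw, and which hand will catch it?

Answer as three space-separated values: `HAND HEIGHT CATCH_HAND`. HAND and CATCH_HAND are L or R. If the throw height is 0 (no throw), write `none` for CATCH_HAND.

Answer: R 5 L

Derivation:
Beat 3: 3 mod 2 = 1, so hand = R
Throw height = pattern[3 mod 5] = pattern[3] = 5
Lands at beat 3+5=8, 8 mod 2 = 0, so catch hand = L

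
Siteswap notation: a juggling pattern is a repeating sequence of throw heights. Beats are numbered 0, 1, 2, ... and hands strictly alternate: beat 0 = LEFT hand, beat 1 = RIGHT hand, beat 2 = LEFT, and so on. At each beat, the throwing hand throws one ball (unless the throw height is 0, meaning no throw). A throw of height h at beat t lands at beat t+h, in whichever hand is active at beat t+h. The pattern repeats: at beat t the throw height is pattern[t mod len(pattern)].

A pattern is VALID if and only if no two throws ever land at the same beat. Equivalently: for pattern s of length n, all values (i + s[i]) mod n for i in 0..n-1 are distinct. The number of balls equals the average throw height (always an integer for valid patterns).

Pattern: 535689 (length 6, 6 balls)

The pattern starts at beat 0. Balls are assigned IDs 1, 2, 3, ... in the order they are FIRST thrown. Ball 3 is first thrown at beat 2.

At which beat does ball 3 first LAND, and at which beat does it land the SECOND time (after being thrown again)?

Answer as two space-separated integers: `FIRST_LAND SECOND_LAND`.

Answer: 7 10

Derivation:
Beat 0 (L): throw ball1 h=5 -> lands@5:R; in-air after throw: [b1@5:R]
Beat 1 (R): throw ball2 h=3 -> lands@4:L; in-air after throw: [b2@4:L b1@5:R]
Beat 2 (L): throw ball3 h=5 -> lands@7:R; in-air after throw: [b2@4:L b1@5:R b3@7:R]
Beat 3 (R): throw ball4 h=6 -> lands@9:R; in-air after throw: [b2@4:L b1@5:R b3@7:R b4@9:R]
Beat 4 (L): throw ball2 h=8 -> lands@12:L; in-air after throw: [b1@5:R b3@7:R b4@9:R b2@12:L]
Beat 5 (R): throw ball1 h=9 -> lands@14:L; in-air after throw: [b3@7:R b4@9:R b2@12:L b1@14:L]
Beat 6 (L): throw ball5 h=5 -> lands@11:R; in-air after throw: [b3@7:R b4@9:R b5@11:R b2@12:L b1@14:L]
Beat 7 (R): throw ball3 h=3 -> lands@10:L; in-air after throw: [b4@9:R b3@10:L b5@11:R b2@12:L b1@14:L]
Beat 8 (L): throw ball6 h=5 -> lands@13:R; in-air after throw: [b4@9:R b3@10:L b5@11:R b2@12:L b6@13:R b1@14:L]
Beat 9 (R): throw ball4 h=6 -> lands@15:R; in-air after throw: [b3@10:L b5@11:R b2@12:L b6@13:R b1@14:L b4@15:R]
Beat 10 (L): throw ball3 h=8 -> lands@18:L; in-air after throw: [b5@11:R b2@12:L b6@13:R b1@14:L b4@15:R b3@18:L]
Ball 3: thrown@2 h=5 -> first land @7; rethrown@7 h=3 -> second land @10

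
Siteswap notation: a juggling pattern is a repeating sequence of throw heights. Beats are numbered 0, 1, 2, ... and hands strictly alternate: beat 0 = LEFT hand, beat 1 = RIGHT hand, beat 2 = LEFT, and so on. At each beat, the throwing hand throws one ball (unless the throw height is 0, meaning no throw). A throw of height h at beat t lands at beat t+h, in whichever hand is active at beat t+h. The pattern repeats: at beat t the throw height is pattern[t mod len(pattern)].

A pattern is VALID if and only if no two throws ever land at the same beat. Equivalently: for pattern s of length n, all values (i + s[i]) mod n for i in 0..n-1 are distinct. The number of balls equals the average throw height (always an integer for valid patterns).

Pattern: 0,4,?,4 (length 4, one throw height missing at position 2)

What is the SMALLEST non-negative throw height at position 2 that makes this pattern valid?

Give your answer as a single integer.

Answer: 0

Derivation:
i=0: (0 + 0) mod 4 = 0
i=1: (1 + 4) mod 4 = 1
i=2: s[i]=? (unknown)
i=3: (3 + 4) mod 4 = 3
Known residues: [0, 1, 3]; need a permutation of 0..3, so missing residue r = 2
Need (2 + s) mod 4 = 2; smallest s = (2 - 2) mod 4 = 0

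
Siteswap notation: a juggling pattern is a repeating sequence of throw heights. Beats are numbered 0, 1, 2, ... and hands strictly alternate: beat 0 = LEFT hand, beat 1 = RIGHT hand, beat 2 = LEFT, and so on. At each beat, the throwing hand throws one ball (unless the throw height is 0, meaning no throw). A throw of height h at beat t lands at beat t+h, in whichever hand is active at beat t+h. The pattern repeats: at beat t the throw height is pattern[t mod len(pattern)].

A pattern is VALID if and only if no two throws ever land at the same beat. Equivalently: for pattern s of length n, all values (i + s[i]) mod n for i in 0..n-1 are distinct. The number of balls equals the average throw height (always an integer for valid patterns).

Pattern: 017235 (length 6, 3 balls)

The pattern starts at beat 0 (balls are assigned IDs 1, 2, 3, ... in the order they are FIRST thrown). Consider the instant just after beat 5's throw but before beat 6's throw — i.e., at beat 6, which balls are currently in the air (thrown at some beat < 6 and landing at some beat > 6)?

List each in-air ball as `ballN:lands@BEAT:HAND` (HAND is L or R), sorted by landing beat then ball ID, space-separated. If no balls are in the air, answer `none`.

Beat 1 (R): throw ball1 h=1 -> lands@2:L; in-air after throw: [b1@2:L]
Beat 2 (L): throw ball1 h=7 -> lands@9:R; in-air after throw: [b1@9:R]
Beat 3 (R): throw ball2 h=2 -> lands@5:R; in-air after throw: [b2@5:R b1@9:R]
Beat 4 (L): throw ball3 h=3 -> lands@7:R; in-air after throw: [b2@5:R b3@7:R b1@9:R]
Beat 5 (R): throw ball2 h=5 -> lands@10:L; in-air after throw: [b3@7:R b1@9:R b2@10:L]

Answer: ball3:lands@7:R ball1:lands@9:R ball2:lands@10:L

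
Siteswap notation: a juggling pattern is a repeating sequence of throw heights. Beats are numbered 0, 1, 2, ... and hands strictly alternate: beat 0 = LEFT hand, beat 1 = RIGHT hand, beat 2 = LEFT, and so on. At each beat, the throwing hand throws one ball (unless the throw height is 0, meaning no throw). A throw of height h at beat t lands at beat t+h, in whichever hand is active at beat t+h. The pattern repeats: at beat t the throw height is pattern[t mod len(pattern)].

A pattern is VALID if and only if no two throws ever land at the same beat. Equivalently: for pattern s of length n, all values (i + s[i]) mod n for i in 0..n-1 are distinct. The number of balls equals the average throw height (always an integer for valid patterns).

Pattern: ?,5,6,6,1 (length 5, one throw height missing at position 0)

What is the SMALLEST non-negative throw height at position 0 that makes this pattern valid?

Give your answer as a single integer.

i=0: s[i]=? (unknown)
i=1: (1 + 5) mod 5 = 1
i=2: (2 + 6) mod 5 = 3
i=3: (3 + 6) mod 5 = 4
i=4: (4 + 1) mod 5 = 0
Known residues: [0, 1, 3, 4]; need a permutation of 0..4, so missing residue r = 2
Need (0 + s) mod 5 = 2; smallest s = (2 - 0) mod 5 = 2

Answer: 2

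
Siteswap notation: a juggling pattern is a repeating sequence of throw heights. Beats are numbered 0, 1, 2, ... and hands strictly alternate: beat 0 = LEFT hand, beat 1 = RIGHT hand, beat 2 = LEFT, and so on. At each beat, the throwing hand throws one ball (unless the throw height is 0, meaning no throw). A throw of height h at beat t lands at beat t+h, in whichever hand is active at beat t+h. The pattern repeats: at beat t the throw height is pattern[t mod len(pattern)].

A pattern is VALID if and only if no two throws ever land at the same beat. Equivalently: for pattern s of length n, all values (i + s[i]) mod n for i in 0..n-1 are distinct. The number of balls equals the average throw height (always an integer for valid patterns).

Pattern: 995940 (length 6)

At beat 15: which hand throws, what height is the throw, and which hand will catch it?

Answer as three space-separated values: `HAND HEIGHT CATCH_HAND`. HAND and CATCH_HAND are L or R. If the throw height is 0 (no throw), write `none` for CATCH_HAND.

Answer: R 9 L

Derivation:
Beat 15: 15 mod 2 = 1, so hand = R
Throw height = pattern[15 mod 6] = pattern[3] = 9
Lands at beat 15+9=24, 24 mod 2 = 0, so catch hand = L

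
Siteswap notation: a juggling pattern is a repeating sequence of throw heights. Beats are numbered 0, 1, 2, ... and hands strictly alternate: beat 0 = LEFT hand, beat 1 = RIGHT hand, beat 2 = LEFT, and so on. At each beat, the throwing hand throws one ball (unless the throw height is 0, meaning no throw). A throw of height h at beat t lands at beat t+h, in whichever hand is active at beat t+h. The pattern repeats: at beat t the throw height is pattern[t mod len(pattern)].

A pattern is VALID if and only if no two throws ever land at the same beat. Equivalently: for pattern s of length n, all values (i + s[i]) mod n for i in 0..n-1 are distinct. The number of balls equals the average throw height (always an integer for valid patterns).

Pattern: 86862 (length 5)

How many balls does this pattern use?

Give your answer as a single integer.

Answer: 6

Derivation:
Pattern = [8, 6, 8, 6, 2], length n = 5
  position 0: throw height = 8, running sum = 8
  position 1: throw height = 6, running sum = 14
  position 2: throw height = 8, running sum = 22
  position 3: throw height = 6, running sum = 28
  position 4: throw height = 2, running sum = 30
Total sum = 30; balls = sum / n = 30 / 5 = 6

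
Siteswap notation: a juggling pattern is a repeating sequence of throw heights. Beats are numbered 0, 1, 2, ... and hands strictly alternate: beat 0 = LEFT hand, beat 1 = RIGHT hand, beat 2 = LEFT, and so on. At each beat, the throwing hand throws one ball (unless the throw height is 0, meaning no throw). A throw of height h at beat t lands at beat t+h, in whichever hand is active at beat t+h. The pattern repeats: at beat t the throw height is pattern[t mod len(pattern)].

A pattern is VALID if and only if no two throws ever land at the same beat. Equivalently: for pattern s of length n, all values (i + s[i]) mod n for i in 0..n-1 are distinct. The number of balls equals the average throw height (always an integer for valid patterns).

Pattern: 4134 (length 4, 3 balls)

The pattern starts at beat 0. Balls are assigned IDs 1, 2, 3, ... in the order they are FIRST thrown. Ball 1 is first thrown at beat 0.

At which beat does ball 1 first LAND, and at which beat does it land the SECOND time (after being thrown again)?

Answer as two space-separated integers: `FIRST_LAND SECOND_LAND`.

Answer: 4 8

Derivation:
Beat 0 (L): throw ball1 h=4 -> lands@4:L; in-air after throw: [b1@4:L]
Beat 1 (R): throw ball2 h=1 -> lands@2:L; in-air after throw: [b2@2:L b1@4:L]
Beat 2 (L): throw ball2 h=3 -> lands@5:R; in-air after throw: [b1@4:L b2@5:R]
Beat 3 (R): throw ball3 h=4 -> lands@7:R; in-air after throw: [b1@4:L b2@5:R b3@7:R]
Beat 4 (L): throw ball1 h=4 -> lands@8:L; in-air after throw: [b2@5:R b3@7:R b1@8:L]
Beat 5 (R): throw ball2 h=1 -> lands@6:L; in-air after throw: [b2@6:L b3@7:R b1@8:L]
Beat 6 (L): throw ball2 h=3 -> lands@9:R; in-air after throw: [b3@7:R b1@8:L b2@9:R]
Beat 7 (R): throw ball3 h=4 -> lands@11:R; in-air after throw: [b1@8:L b2@9:R b3@11:R]
Beat 8 (L): throw ball1 h=4 -> lands@12:L; in-air after throw: [b2@9:R b3@11:R b1@12:L]
Ball 1: thrown@0 h=4 -> first land @4; rethrown@4 h=4 -> second land @8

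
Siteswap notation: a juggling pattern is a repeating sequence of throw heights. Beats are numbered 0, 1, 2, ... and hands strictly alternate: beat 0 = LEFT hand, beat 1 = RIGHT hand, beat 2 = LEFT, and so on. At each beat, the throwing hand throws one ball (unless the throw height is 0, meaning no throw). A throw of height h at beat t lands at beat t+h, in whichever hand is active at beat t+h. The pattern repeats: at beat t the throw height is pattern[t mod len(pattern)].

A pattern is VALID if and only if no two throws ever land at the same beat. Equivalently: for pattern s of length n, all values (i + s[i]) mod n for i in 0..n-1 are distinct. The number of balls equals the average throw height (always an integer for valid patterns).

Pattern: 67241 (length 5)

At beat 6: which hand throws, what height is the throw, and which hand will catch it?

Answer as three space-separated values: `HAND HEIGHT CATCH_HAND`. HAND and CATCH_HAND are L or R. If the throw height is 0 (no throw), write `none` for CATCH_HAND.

Beat 6: 6 mod 2 = 0, so hand = L
Throw height = pattern[6 mod 5] = pattern[1] = 7
Lands at beat 6+7=13, 13 mod 2 = 1, so catch hand = R

Answer: L 7 R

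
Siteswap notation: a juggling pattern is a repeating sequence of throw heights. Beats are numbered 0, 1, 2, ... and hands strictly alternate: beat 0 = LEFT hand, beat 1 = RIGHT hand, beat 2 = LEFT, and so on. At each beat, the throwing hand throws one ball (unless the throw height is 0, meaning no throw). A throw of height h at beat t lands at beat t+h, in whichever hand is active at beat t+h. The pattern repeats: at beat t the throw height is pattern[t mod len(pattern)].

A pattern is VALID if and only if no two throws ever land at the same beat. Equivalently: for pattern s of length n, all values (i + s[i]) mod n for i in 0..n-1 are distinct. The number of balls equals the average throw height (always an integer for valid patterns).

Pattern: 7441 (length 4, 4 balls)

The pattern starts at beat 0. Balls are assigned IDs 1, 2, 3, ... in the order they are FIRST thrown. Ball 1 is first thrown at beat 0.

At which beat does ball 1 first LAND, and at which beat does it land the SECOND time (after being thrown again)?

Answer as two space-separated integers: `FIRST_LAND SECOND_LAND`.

Beat 0 (L): throw ball1 h=7 -> lands@7:R; in-air after throw: [b1@7:R]
Beat 1 (R): throw ball2 h=4 -> lands@5:R; in-air after throw: [b2@5:R b1@7:R]
Beat 2 (L): throw ball3 h=4 -> lands@6:L; in-air after throw: [b2@5:R b3@6:L b1@7:R]
Beat 3 (R): throw ball4 h=1 -> lands@4:L; in-air after throw: [b4@4:L b2@5:R b3@6:L b1@7:R]
Beat 4 (L): throw ball4 h=7 -> lands@11:R; in-air after throw: [b2@5:R b3@6:L b1@7:R b4@11:R]
Beat 5 (R): throw ball2 h=4 -> lands@9:R; in-air after throw: [b3@6:L b1@7:R b2@9:R b4@11:R]
Beat 6 (L): throw ball3 h=4 -> lands@10:L; in-air after throw: [b1@7:R b2@9:R b3@10:L b4@11:R]
Beat 7 (R): throw ball1 h=1 -> lands@8:L; in-air after throw: [b1@8:L b2@9:R b3@10:L b4@11:R]
Beat 8 (L): throw ball1 h=7 -> lands@15:R; in-air after throw: [b2@9:R b3@10:L b4@11:R b1@15:R]
Ball 1: thrown@0 h=7 -> first land @7; rethrown@7 h=1 -> second land @8

Answer: 7 8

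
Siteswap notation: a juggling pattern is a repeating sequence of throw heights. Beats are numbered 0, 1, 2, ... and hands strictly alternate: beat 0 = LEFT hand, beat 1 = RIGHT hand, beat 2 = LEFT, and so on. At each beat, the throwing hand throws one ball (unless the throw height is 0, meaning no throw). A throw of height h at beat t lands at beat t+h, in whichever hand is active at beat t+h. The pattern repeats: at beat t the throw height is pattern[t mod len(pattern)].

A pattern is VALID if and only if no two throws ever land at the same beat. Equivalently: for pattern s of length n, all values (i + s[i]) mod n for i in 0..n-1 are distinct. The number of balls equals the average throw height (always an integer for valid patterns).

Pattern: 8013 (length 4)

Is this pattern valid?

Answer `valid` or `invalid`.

i=0: (i + s[i]) mod n = (0 + 8) mod 4 = 0
i=1: (i + s[i]) mod n = (1 + 0) mod 4 = 1
i=2: (i + s[i]) mod n = (2 + 1) mod 4 = 3
i=3: (i + s[i]) mod n = (3 + 3) mod 4 = 2
Residues: [0, 1, 3, 2], distinct: True

Answer: valid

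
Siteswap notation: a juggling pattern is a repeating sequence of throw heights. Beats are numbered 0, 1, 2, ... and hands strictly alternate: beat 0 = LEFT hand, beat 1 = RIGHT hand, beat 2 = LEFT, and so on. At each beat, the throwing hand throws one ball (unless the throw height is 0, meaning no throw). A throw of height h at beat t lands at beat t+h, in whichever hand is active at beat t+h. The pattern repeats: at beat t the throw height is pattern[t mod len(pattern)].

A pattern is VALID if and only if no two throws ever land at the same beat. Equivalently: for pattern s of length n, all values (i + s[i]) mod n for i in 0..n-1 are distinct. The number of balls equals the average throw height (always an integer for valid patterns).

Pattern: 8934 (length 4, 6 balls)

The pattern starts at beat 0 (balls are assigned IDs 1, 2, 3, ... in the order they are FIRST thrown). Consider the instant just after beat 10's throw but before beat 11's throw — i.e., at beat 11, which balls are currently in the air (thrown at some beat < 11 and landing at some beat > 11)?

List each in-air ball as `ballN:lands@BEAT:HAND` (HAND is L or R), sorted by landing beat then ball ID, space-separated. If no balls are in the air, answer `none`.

Beat 0 (L): throw ball1 h=8 -> lands@8:L; in-air after throw: [b1@8:L]
Beat 1 (R): throw ball2 h=9 -> lands@10:L; in-air after throw: [b1@8:L b2@10:L]
Beat 2 (L): throw ball3 h=3 -> lands@5:R; in-air after throw: [b3@5:R b1@8:L b2@10:L]
Beat 3 (R): throw ball4 h=4 -> lands@7:R; in-air after throw: [b3@5:R b4@7:R b1@8:L b2@10:L]
Beat 4 (L): throw ball5 h=8 -> lands@12:L; in-air after throw: [b3@5:R b4@7:R b1@8:L b2@10:L b5@12:L]
Beat 5 (R): throw ball3 h=9 -> lands@14:L; in-air after throw: [b4@7:R b1@8:L b2@10:L b5@12:L b3@14:L]
Beat 6 (L): throw ball6 h=3 -> lands@9:R; in-air after throw: [b4@7:R b1@8:L b6@9:R b2@10:L b5@12:L b3@14:L]
Beat 7 (R): throw ball4 h=4 -> lands@11:R; in-air after throw: [b1@8:L b6@9:R b2@10:L b4@11:R b5@12:L b3@14:L]
Beat 8 (L): throw ball1 h=8 -> lands@16:L; in-air after throw: [b6@9:R b2@10:L b4@11:R b5@12:L b3@14:L b1@16:L]
Beat 9 (R): throw ball6 h=9 -> lands@18:L; in-air after throw: [b2@10:L b4@11:R b5@12:L b3@14:L b1@16:L b6@18:L]
Beat 10 (L): throw ball2 h=3 -> lands@13:R; in-air after throw: [b4@11:R b5@12:L b2@13:R b3@14:L b1@16:L b6@18:L]
Beat 11 (R): throw ball4 h=4 -> lands@15:R; in-air after throw: [b5@12:L b2@13:R b3@14:L b4@15:R b1@16:L b6@18:L]

Answer: ball5:lands@12:L ball2:lands@13:R ball3:lands@14:L ball1:lands@16:L ball6:lands@18:L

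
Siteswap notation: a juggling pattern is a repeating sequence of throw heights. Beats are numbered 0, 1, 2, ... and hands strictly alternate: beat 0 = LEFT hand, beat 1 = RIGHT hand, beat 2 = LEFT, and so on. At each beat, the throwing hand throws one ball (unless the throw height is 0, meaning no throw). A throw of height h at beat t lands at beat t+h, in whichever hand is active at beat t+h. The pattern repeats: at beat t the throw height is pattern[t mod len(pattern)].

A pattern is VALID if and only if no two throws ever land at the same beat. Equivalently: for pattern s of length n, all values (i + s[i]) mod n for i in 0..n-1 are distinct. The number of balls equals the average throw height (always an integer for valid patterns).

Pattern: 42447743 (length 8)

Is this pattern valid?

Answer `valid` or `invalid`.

i=0: (i + s[i]) mod n = (0 + 4) mod 8 = 4
i=1: (i + s[i]) mod n = (1 + 2) mod 8 = 3
i=2: (i + s[i]) mod n = (2 + 4) mod 8 = 6
i=3: (i + s[i]) mod n = (3 + 4) mod 8 = 7
i=4: (i + s[i]) mod n = (4 + 7) mod 8 = 3
i=5: (i + s[i]) mod n = (5 + 7) mod 8 = 4
i=6: (i + s[i]) mod n = (6 + 4) mod 8 = 2
i=7: (i + s[i]) mod n = (7 + 3) mod 8 = 2
Residues: [4, 3, 6, 7, 3, 4, 2, 2], distinct: False

Answer: invalid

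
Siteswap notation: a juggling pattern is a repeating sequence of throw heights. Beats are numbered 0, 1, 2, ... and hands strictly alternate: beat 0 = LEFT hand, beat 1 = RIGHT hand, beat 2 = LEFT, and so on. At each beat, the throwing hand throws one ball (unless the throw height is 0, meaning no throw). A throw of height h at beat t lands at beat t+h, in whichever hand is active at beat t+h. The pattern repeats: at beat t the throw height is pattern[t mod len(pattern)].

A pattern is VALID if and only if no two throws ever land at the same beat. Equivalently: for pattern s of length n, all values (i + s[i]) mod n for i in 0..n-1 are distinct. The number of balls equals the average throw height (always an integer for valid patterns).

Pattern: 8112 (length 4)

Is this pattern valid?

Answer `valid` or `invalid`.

i=0: (i + s[i]) mod n = (0 + 8) mod 4 = 0
i=1: (i + s[i]) mod n = (1 + 1) mod 4 = 2
i=2: (i + s[i]) mod n = (2 + 1) mod 4 = 3
i=3: (i + s[i]) mod n = (3 + 2) mod 4 = 1
Residues: [0, 2, 3, 1], distinct: True

Answer: valid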